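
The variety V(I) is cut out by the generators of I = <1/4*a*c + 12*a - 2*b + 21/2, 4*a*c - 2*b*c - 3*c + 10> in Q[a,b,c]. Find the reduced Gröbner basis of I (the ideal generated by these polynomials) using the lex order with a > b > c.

f_1 = 1/4*a*c + 12*a - 2*b + 21/2, LT = a*c.
f_2 = 4*a*c - 2*b*c - 3*c + 10, LT = a*c.

S(f_1,f_2): lcm = a*c. S = 48*a + 1/2*b*c - 8*b + 3/4*c + 79/2.
  leading term a: no divisor's leading term divides it; move 48*a to the remainder.
  leading term b*c: no divisor's leading term divides it; move 1/2*b*c to the remainder.
  leading term b: no divisor's leading term divides it; move -8*b to the remainder.
  leading term c: no divisor's leading term divides it; move 3/4*c to the remainder.
  leading term 1: no divisor's leading term divides it; move 79/2 to the remainder.
  remainder 48*a + 1/2*b*c - 8*b + 3/4*c + 79/2 ≠ 0; add g_3 = 48*a + 1/2*b*c - 8*b + 3/4*c + 79/2 to the basis.

S(f_1,g_3): lcm = a*c. S = 48*a - 1/96*b*c**2 + 1/6*b*c - 8*b - 1/64*c**2 - 79/96*c + 42.
  leading term a: subtract (1)·g_3 from 48*a - 1/96*b*c**2 + 1/6*b*c - 8*b - 1/64*c**2 - 79/96*c + 42 → -1/96*b*c**2 - 1/3*b*c - 1/64*c**2 - 151/96*c + 5/2
  leading term b*c**2: no divisor's leading term divides it; move -1/96*b*c**2 to the remainder.
  leading term b*c: no divisor's leading term divides it; move -1/3*b*c to the remainder.
  leading term c**2: no divisor's leading term divides it; move -1/64*c**2 to the remainder.
  leading term c: no divisor's leading term divides it; move -151/96*c to the remainder.
  leading term 1: no divisor's leading term divides it; move 5/2 to the remainder.
  remainder -1/96*b*c**2 - 1/3*b*c - 1/64*c**2 - 151/96*c + 5/2 ≠ 0; add g_4 = -1/96*b*c**2 - 1/3*b*c - 1/64*c**2 - 151/96*c + 5/2 to the basis.

The other S-polynomials (S(f_2,g_3), S(f_1,g_4), S(f_2,g_4), S(g_3,g_4)) all reduce to 0 modulo the current basis, so we have a Gröbner basis.
Inter-reduce: drop elements whose leading term is divisible by another's, tail-reduce, and make monic.

G = {a + 1/96*b*c - 1/6*b + 1/64*c + 79/96, b*c**2 + 32*b*c + 3/2*c**2 + 151*c - 240}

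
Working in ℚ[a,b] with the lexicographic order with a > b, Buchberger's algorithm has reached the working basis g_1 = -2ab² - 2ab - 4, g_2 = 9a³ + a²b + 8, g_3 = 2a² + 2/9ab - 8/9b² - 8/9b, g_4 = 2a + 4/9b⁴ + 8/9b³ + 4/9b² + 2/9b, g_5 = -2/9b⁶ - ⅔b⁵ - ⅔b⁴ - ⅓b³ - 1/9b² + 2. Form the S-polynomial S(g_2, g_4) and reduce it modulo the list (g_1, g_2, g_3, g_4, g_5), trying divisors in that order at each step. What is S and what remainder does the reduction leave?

lcm(LM(g_2), LM(g_4)) = a³.
S = (lcm/LT(g_2))·g_2 − (lcm/LT(g_4))·g_4 = -2/9a²b⁴ - 4/9a²b³ - 2/9a²b² + 8/9.
Reduce S modulo (g_1, g_2, g_3, g_4, g_5) in that order:
  leading term a²b⁴: subtract (1/9ab²)·g_1 from -2/9a²b⁴ - 4/9a²b³ - 2/9a²b² + 8/9 → -2/9a²b³ - 2/9a²b² + 4/9ab² + 8/9
  leading term a²b³: subtract (1/9ab)·g_1 from -2/9a²b³ - 2/9a²b² + 4/9ab² + 8/9 → 4/9ab² + 4/9ab + 8/9
  leading term ab²: subtract (-2/9)·g_1 from 4/9ab² + 4/9ab + 8/9 → 0
The remainder is 0, so this S-polynomial contributes no new basis element.

S(g_2, g_4) = -2/9a²b⁴ - 4/9a²b³ - 2/9a²b² + 8/9; remainder on division = 0.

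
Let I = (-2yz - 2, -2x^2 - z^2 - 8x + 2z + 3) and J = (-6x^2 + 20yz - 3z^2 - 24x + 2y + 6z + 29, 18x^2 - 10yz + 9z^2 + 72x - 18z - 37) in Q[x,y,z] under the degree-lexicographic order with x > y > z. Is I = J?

Since reduced Gröbner bases are canonical representatives of ideals under a given ordering, it suffices to compute and compare them.
Buchberger on the first generating set:
f_1 = -2yz - 2, LT = yz.
f_2 = -2x^2 - z^2 - 8x + 2z + 3, LT = x^2.

The S-polynomials (S(f_1,f_2)) all reduce to 0 modulo the current basis, so we have a Gröbner basis.
Inter-reduce: drop elements whose leading term is divisible by another's, tail-reduce, and make monic.
Reduced Gröbner basis: {x^2 + 1/2z^2 + 4x - z - 3/2, yz + 1}.

Buchberger on the second generating set:
h_1 = -6x^2 + 20yz - 3z^2 - 24x + 2y + 6z + 29, LT = x^2.
h_2 = 18x^2 - 10yz + 9z^2 + 72x - 18z - 37, LT = x^2.

S(h_1,h_2): lcm = x^2. S = -25/9yz - 1/3y - 25/9.
  reduce S modulo (h_1, h_2):
  remainder -25/9yz - 1/3y - 25/9 ≠ 0; add k_3 = -25/9yz - 1/3y - 25/9 to the basis.

The other S-polynomials (S(h_1,k_3), S(h_2,k_3)) all reduce to 0 modulo the current basis, so we have a Gröbner basis.
Inter-reduce: drop elements whose leading term is divisible by another's, tail-reduce, and make monic.
Reduced Gröbner basis: {x^2 + 1/2z^2 + 4x + 1/15y - z - 3/2, yz + 3/25y + 1}.

These differ, so the ideals are not equal.

No, the ideals differ.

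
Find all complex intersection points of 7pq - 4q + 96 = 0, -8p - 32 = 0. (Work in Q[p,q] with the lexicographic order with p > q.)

Compute a lex Gröbner basis by Buchberger's algorithm.
f_1 = 7pq - 4q + 96, LT = pq.
f_2 = -8p - 32, LT = p.

S(f_1,f_2): lcm = pq. S = -32/7q + 96/7.
  leading term q: no divisor's leading term divides it; move -32/7q to the remainder.
  leading term 1: no divisor's leading term divides it; move 96/7 to the remainder.
  remainder -32/7q + 96/7 ≠ 0; add h_3 = -32/7q + 96/7 to the basis.

S(f_1,h_3): lcm = pq. S = 3p - 4/7q + 96/7.
  leading term p: subtract (-3/8)·f_2 from 3p - 4/7q + 96/7 → -4/7q + 12/7
  leading term q: subtract (1/8)·h_3 from -4/7q + 12/7 → 0
  remainder 0.

S(f_2,h_3): leading monomials are coprime, so the S-polynomial reduces to 0 (Buchberger's first criterion).
Every S-polynomial of the final basis reduces to 0, so we have a Gröbner basis.
Inter-reduce: drop elements whose leading term is divisible by another's, tail-reduce, and make monic.
Reduced Gröbner basis: {p + 4, q - 3}.

From the last basis element, q - 3 = 0, so q takes values in {3}. Each choice, substituted upward through the basis, yields the corresponding point(s) of the solution set.
  q = 3: the earlier basis element becomes p + 4 = 0, giving p = -4 — point (-4, 3).
Each listed point satisfies every original equation (direct substitution).

{(-4, 3)}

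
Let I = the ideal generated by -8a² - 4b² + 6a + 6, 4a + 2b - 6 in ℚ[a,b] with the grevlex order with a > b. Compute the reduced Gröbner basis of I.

f_1 = -8a² - 4b² + 6a + 6, LT = a².
f_2 = 4a + 2b - 6, LT = a.

S(f_1,f_2): lcm = a². S = -½ab + ½b² + ¾a - ¾.
  reduce S modulo (f_1, f_2):
  remainder ¾b² - 9/8b + ⅜ ≠ 0; add g_3 = ¾b² - 9/8b + ⅜ to the basis.

The other S-polynomials (S(f_1,g_3), S(f_2,g_3)) all reduce to 0 modulo the current basis, so we have a Gröbner basis.
Inter-reduce: drop elements whose leading term is divisible by another's, tail-reduce, and make monic.

G = {b² - 3/2b + ½, a + ½b - 3/2}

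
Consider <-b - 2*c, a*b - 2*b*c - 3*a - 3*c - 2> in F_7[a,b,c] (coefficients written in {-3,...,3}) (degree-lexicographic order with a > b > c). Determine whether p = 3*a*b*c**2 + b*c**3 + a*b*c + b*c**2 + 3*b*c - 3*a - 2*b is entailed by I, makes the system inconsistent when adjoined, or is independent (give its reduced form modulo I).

First compute the reduced Gröbner basis of I by Buchberger's algorithm.
f_1 = -b - 2*c, LT = b.
f_2 = a*b - 2*b*c - 3*a - 3*c - 2, LT = a*b.

S(f_1,f_2): lcm = a*b. S = 2*a*c + 2*b*c + 3*a + 3*c + 2.
  reduce S modulo (f_1, f_2):
  remainder 2*a*c + 3*c**2 + 3*a + 3*c + 2 ≠ 0; add h_3 = 2*a*c + 3*c**2 + 3*a + 3*c + 2 to the basis.

The other S-polynomials (S(f_1,h_3), S(f_2,h_3)) all reduce to 0 modulo the current basis, so we have a Gröbner basis.
Inter-reduce: drop elements whose leading term is divisible by another's, tail-reduce, and make monic.
Reduced Gröbner basis: {a*c - 2*c**2 - 2*a - 2*c + 1, b + 2*c}.
Label its elements g_1 = a*c - 2*c**2 - 2*a - 2*c + 1, g_2 = b + 2*c.

Reduce p = 3*a*b*c**2 + b*c**3 + a*b*c + b*c**2 + 3*b*c - 3*a - 2*b modulo G:
  leading term a*b*c**2: subtract (3*b*c)·g_1 from 3*a*b*c**2 + b*c**3 + a*b*c + b*c**2 + 3*b*c - 3*a - 2*b → -3*a - 2*b
  leading term a: no divisor's leading term divides it; move -3*a to the remainder.
  leading term b: subtract (-2)·g_2 from -2*b → -3*c
  leading term c: no divisor's leading term divides it; move -3*c to the remainder.
  normal form = -3*a - 3*c.
The normal form is nonzero, so p ∉ I. Since p minus its normal form lies in I, I + (p) = I + (r) where r = -3*a - 3*c; decide whether this ideal is the whole ring.
Run Buchberger on G together with r (pairs among the g_i already reduce to 0 since G is a Gröbner basis):
g_1 = a*c - 2*c**2 - 2*a - 2*c + 1, LT = a*c.
g_2 = b + 2*c, LT = b.
r = -3*a - 3*c, LT = a.

S(g_1,r): lcm = a*c. S = -3*c**2 - 2*a - 2*c + 1.
  reduce S modulo (g_1, g_2, r):
  remainder -3*c**2 + 1 ≠ 0; add m_4 = -3*c**2 + 1 to the basis.

The other S-polynomials (S(g_1,g_2), S(g_2,r), S(g_1,m_4), S(g_2,m_4), S(r,m_4)) all reduce to 0 modulo the current basis, so we have a Gröbner basis.
Inter-reduce: drop elements whose leading term is divisible by another's, tail-reduce, and make monic.
Reduced Gröbner basis: {c**2 + 2, a + c, b + 2*c}.
The reduced Gröbner basis of I + (p) is {c**2 + 2, a + c, b + 2*c} ≠ {1}, a proper ideal, so the enlarged system stays consistent: p is independent of I, with normal form -3*a - 3*c.

3*a*b*c**2 + b*c**3 + a*b*c + b*c**2 + 3*b*c - 3*a - 2*b is independent of I; its normal form modulo I is -3*a - 3*c.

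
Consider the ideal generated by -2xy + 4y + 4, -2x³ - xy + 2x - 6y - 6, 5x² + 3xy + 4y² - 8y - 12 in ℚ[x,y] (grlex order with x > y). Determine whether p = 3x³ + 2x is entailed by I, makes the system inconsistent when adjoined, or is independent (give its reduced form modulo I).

First compute the reduced Gröbner basis of I by Buchberger's algorithm.
f_1 = -2xy + 4y + 4, LT = xy.
f_2 = -2x³ - xy + 2x - 6y - 6, LT = x³.
f_3 = 5x² + 3xy + 4y² - 8y - 12, LT = x².

S(f_1,f_2): lcm = x³y. S = -2x²y - ½xy² - 2x² + xy - 3y² - 3y.
  leading term x²y: subtract (x)·f_1 from -2x²y - ½xy² - 2x² + xy - 3y² - 3y → -½xy² - 2x² - 3xy - 3y² - 4x - 3y
  leading term xy²: subtract (¼y)·f_1 from -½xy² - 2x² - 3xy - 3y² - 4x - 3y → -2x² - 3xy - 4y² - 4x - 4y
  leading term x²: subtract (-⅖)·f_3 from -2x² - 3xy - 4y² - 4x - 4y → -9/5xy - 12/5y² - 4x - 36/5y - 24/5
  leading term xy: subtract (9/10)·f_1 from -9/5xy - 12/5y² - 4x - 36/5y - 24/5 → -12/5y² - 4x - 54/5y - 42/5
  leading term y²: no divisor's leading term divides it; move -12/5y² to the remainder.
  leading term x: no divisor's leading term divides it; move -4x to the remainder.
  leading term y: no divisor's leading term divides it; move -54/5y to the remainder.
  leading term 1: no divisor's leading term divides it; move -42/5 to the remainder.
  remainder -12/5y² - 4x - 54/5y - 42/5 ≠ 0; add h_4 = -12/5y² - 4x - 54/5y - 42/5 to the basis.

S(f_1,f_3): lcm = x²y. S = -⅗xy² - ⅘y³ - 2xy + 8/5y² - 2x + 12/5y.
  leading term xy²: subtract (3/10y)·f_1 from -⅗xy² - ⅘y³ - 2xy + 8/5y² - 2x + 12/5y → -⅘y³ - 2xy + ⅖y² - 2x + 6/5y
  leading term y³: subtract (⅓y)·h_4 from -⅘y³ - 2xy + ⅖y² - 2x + 6/5y → -⅔xy + 4y² - 2x + 4y
  leading term xy: subtract (⅓)·f_1 from -⅔xy + 4y² - 2x + 4y → 4y² - 2x + 8/3y - 4/3
  leading term y²: subtract (-5/3)·h_4 from 4y² - 2x + 8/3y - 4/3 → -26/3x - 46/3y - 46/3
  leading term x: no divisor's leading term divides it; move -26/3x to the remainder.
  leading term y: no divisor's leading term divides it; move -46/3y to the remainder.
  leading term 1: no divisor's leading term divides it; move -46/3 to the remainder.
  remainder -26/3x - 46/3y - 46/3 ≠ 0; add h_5 = -26/3x - 46/3y - 46/3 to the basis.

S(f_2,f_3): lcm = x³. S = -⅗x²y - ⅘xy² + 21/10xy + 7/5x + 3y + 3.
  leading term x²y: subtract (3/10x)·f_1 from -⅗x²y - ⅘xy² + 21/10xy + 7/5x + 3y + 3 → -⅘xy² + 9/10xy + ⅕x + 3y + 3
  leading term xy²: subtract (⅖y)·f_1 from -⅘xy² + 9/10xy + ⅕x + 3y + 3 → 9/10xy - 8/5y² + ⅕x + 7/5y + 3
  leading term xy: subtract (-9/20)·f_1 from 9/10xy - 8/5y² + ⅕x + 7/5y + 3 → -8/5y² + ⅕x + 16/5y + 24/5
  leading term y²: subtract (⅔)·h_4 from -8/5y² + ⅕x + 16/5y + 24/5 → 43/15x + 52/5y + 52/5
  leading term x: subtract (-43/130)·h_5 from 43/15x + 52/5y + 52/5 → 1039/195y + 1039/195
  leading term y: no divisor's leading term divides it; move 1039/195y to the remainder.
  leading term 1: no divisor's leading term divides it; move 1039/195 to the remainder.
  remainder 1039/195y + 1039/195 ≠ 0; add h_6 = 1039/195y + 1039/195 to the basis.

The other S-polynomials (S(f_1,h_4), S(f_2,h_4), S(f_3,h_4), S(f_1,h_5), S(f_2,h_5), S(f_3,h_5), S(h_4,h_5), S(f_1,h_6), S(f_2,h_6), S(f_3,h_6), S(h_4,h_6), S(h_5,h_6)) all reduce to 0 modulo the current basis, so we have a Gröbner basis.
Inter-reduce: drop elements whose leading term is divisible by another's, tail-reduce, and make monic.
Reduced Gröbner basis: {x, y + 1}.
Label its elements g_1 = x, g_2 = y + 1.

Reduce p = 3x³ + 2x modulo G:
  leading term x³: subtract (3x²)·g_1 from 3x³ + 2x → 2x
  leading term x: subtract (2)·g_1 from 2x → 0
  normal form = 0.
Since the normal form is 0, p ∈ I.

3x³ + 2x lies in I (it reduces to 0).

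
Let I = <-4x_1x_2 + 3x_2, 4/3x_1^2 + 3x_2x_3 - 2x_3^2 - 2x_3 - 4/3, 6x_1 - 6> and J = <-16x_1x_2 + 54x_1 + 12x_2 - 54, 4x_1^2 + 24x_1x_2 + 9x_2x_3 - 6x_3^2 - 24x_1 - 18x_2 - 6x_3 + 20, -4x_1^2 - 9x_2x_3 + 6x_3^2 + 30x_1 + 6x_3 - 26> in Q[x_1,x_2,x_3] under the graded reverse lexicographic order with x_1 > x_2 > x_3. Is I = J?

Equality of ideals is decidable: compute both reduced Gröbner bases (unique for the ordering) and check whether they agree.
Buchberger on the first generating set:
f_1 = -4x_1x_2 + 3x_2, LT = x_1x_2.
f_2 = 4/3x_1^2 + 3x_2x_3 - 2x_3^2 - 2x_3 - 4/3, LT = x_1^2.
f_3 = 6x_1 - 6, LT = x_1.

S(f_1,f_2): lcm = x_1^2x_2. S = -9/4x_2^2x_3 + 3/2x_2x_3^2 - 3/4x_1x_2 + 3/2x_2x_3 + x_2.
  leading term x_2^2x_3: no divisor's leading term divides it; move -9/4x_2^2x_3 to the remainder.
  leading term x_2x_3^2: no divisor's leading term divides it; move 3/2x_2x_3^2 to the remainder.
  leading term x_1x_2: subtract (3/16)·f_1 from -3/4x_1x_2 + 3/2x_2x_3 + x_2 → 3/2x_2x_3 + 7/16x_2
  leading term x_2x_3: no divisor's leading term divides it; move 3/2x_2x_3 to the remainder.
  leading term x_2: no divisor's leading term divides it; move 7/16x_2 to the remainder.
  remainder -9/4x_2^2x_3 + 3/2x_2x_3^2 + 3/2x_2x_3 + 7/16x_2 ≠ 0; add g_4 = -9/4x_2^2x_3 + 3/2x_2x_3^2 + 3/2x_2x_3 + 7/16x_2 to the basis.

S(f_1,f_3): lcm = x_1x_2. S = 1/4x_2.
  leading term x_2: no divisor's leading term divides it; move 1/4x_2 to the remainder.
  remainder 1/4x_2 ≠ 0; add g_5 = 1/4x_2 to the basis.

S(f_2,f_3): lcm = x_1^2. S = 9/4x_2x_3 - 3/2x_3^2 + x_1 - 3/2x_3 - 1.
  leading term x_2x_3: subtract (9x_3)·g_5 from 9/4x_2x_3 - 3/2x_3^2 + x_1 - 3/2x_3 - 1 → -3/2x_3^2 + x_1 - 3/2x_3 - 1
  leading term x_3^2: no divisor's leading term divides it; move -3/2x_3^2 to the remainder.
  leading term x_1: subtract (1/6)·f_3 from x_1 - 3/2x_3 - 1 → -3/2x_3
  leading term x_3: no divisor's leading term divides it; move -3/2x_3 to the remainder.
  remainder -3/2x_3^2 - 3/2x_3 ≠ 0; add g_6 = -3/2x_3^2 - 3/2x_3 to the basis.

The other S-polynomials (S(f_1,g_4), S(f_2,g_4), S(f_3,g_4), S(f_1,g_5), S(f_2,g_5), S(f_3,g_5), S(g_4,g_5), S(f_1,g_6), S(f_2,g_6), S(f_3,g_6), S(g_4,g_6), S(g_5,g_6)) all reduce to 0 modulo the current basis, so we have a Gröbner basis.
Inter-reduce: drop elements whose leading term is divisible by another's, tail-reduce, and make monic.
Reduced Gröbner basis: {x_3^2 + x_3, x_1 - 1, x_2}.

Buchberger on the second generating set:
h_1 = -16x_1x_2 + 54x_1 + 12x_2 - 54, LT = x_1x_2.
h_2 = 4x_1^2 + 24x_1x_2 + 9x_2x_3 - 6x_3^2 - 24x_1 - 18x_2 - 6x_3 + 20, LT = x_1^2.
h_3 = -4x_1^2 - 9x_2x_3 + 6x_3^2 + 30x_1 + 6x_3 - 26, LT = x_1^2.

S(h_1,h_2): lcm = x_1^2x_2. S = -6x_1x_2^2 - 9/4x_2^2x_3 + 3/2x_2x_3^2 - 27/8x_1^2 + 21/4x_1x_2 + 9/2x_2^2 + 3/2x_2x_3 + 27/8x_1 - 5x_2.
  leading term x_1x_2^2: subtract (3/8x_2)·h_1 from -6x_1x_2^2 - 9/4x_2^2x_3 + 3/2x_2x_3^2 - 27/8x_1^2 + 21/4x_1x_2 + 9/2x_2^2 + 3/2x_2x_3 + 27/8x_1 - 5x_2 → -9/4x_2^2x_3 + 3/2x_2x_3^2 - 27/8x_1^2 - 15x_1x_2 + 3/2x_2x_3 + 27/8x_1 + 61/4x_2
  leading term x_2^2x_3: no divisor's leading term divides it; move -9/4x_2^2x_3 to the remainder.
  leading term x_2x_3^2: no divisor's leading term divides it; move 3/2x_2x_3^2 to the remainder.
  leading term x_1^2: subtract (-27/32)·h_2 from -27/8x_1^2 - 15x_1x_2 + 3/2x_2x_3 + 27/8x_1 + 61/4x_2 → 21/4x_1x_2 + 291/32x_2x_3 - 81/16x_3^2 - 135/8x_1 + 1/16x_2 - 81/16x_3 + 135/8
  leading term x_1x_2: subtract (-21/64)·h_1 from 21/4x_1x_2 + 291/32x_2x_3 - 81/16x_3^2 - 135/8x_1 + 1/16x_2 - 81/16x_3 + 135/8 → 291/32x_2x_3 - 81/16x_3^2 + 27/32x_1 + 4x_2 - 81/16x_3 - 27/32
  leading term x_2x_3: no divisor's leading term divides it; move 291/32x_2x_3 to the remainder.
  leading term x_3^2: no divisor's leading term divides it; move -81/16x_3^2 to the remainder.
  leading term x_1: no divisor's leading term divides it; move 27/32x_1 to the remainder.
  leading term x_2: no divisor's leading term divides it; move 4x_2 to the remainder.
  leading term x_3: no divisor's leading term divides it; move -81/16x_3 to the remainder.
  leading term 1: no divisor's leading term divides it; move -27/32 to the remainder.
  remainder -9/4x_2^2x_3 + 3/2x_2x_3^2 + 291/32x_2x_3 - 81/16x_3^2 + 27/32x_1 + 4x_2 - 81/16x_3 - 27/32 ≠ 0; add k_4 = -9/4x_2^2x_3 + 3/2x_2x_3^2 + 291/32x_2x_3 - 81/16x_3^2 + 27/32x_1 + 4x_2 - 81/16x_3 - 27/32 to the basis.

S(h_1,h_3): lcm = x_1^2x_2. S = -9/4x_2^2x_3 + 3/2x_2x_3^2 - 27/8x_1^2 + 27/4x_1x_2 + 3/2x_2x_3 + 27/8x_1 - 13/2x_2.
  leading term x_2^2x_3: subtract (1)·k_4 from -9/4x_2^2x_3 + 3/2x_2x_3^2 - 27/8x_1^2 + 27/4x_1x_2 + 3/2x_2x_3 + 27/8x_1 - 13/2x_2 → -27/8x_1^2 + 27/4x_1x_2 - 243/32x_2x_3 + 81/16x_3^2 + 81/32x_1 - 21/2x_2 + 81/16x_3 + 27/32
  leading term x_1^2: subtract (-27/32)·h_2 from -27/8x_1^2 + 27/4x_1x_2 - 243/32x_2x_3 + 81/16x_3^2 + 81/32x_1 - 21/2x_2 + 81/16x_3 + 27/32 → 27x_1x_2 - 567/32x_1 - 411/16x_2 + 567/32
  leading term x_1x_2: subtract (-27/16)·h_1 from 27x_1x_2 - 567/32x_1 - 411/16x_2 + 567/32 → 2349/32x_1 - 87/16x_2 - 2349/32
  leading term x_1: no divisor's leading term divides it; move 2349/32x_1 to the remainder.
  leading term x_2: no divisor's leading term divides it; move -87/16x_2 to the remainder.
  leading term 1: no divisor's leading term divides it; move -2349/32 to the remainder.
  remainder 2349/32x_1 - 87/16x_2 - 2349/32 ≠ 0; add k_5 = 2349/32x_1 - 87/16x_2 - 2349/32 to the basis.

S(h_2,h_3): lcm = x_1^2. S = 6x_1x_2 + 3/2x_1 - 9/2x_2 - 3/2.
  leading term x_1x_2: subtract (-3/8)·h_1 from 6x_1x_2 + 3/2x_1 - 9/2x_2 - 3/2 → 87/4x_1 - 87/4
  leading term x_1: subtract (8/27)·k_5 from 87/4x_1 - 87/4 → 29/18x_2
  leading term x_2: no divisor's leading term divides it; move 29/18x_2 to the remainder.
  remainder 29/18x_2 ≠ 0; add k_6 = 29/18x_2 to the basis.

S(h_2,k_5): lcm = x_1^2. S = 164/27x_1x_2 + 9/4x_2x_3 - 3/2x_3^2 - 5x_1 - 9/2x_2 - 3/2x_3 + 5.
  leading term x_1x_2: subtract (-41/108)·h_1 from 164/27x_1x_2 + 9/4x_2x_3 - 3/2x_3^2 - 5x_1 - 9/2x_2 - 3/2x_3 + 5 → 9/4x_2x_3 - 3/2x_3^2 + 31/2x_1 + 1/18x_2 - 3/2x_3 - 31/2
  leading term x_2x_3: subtract (81/58x_3)·k_6 from 9/4x_2x_3 - 3/2x_3^2 + 31/2x_1 + 1/18x_2 - 3/2x_3 - 31/2 → -3/2x_3^2 + 31/2x_1 + 1/18x_2 - 3/2x_3 - 31/2
  leading term x_3^2: no divisor's leading term divides it; move -3/2x_3^2 to the remainder.
  leading term x_1: subtract (496/2349)·k_5 from 31/2x_1 + 1/18x_2 - 3/2x_3 - 31/2 → 65/54x_2 - 3/2x_3
  leading term x_2: subtract (65/87)·k_6 from 65/54x_2 - 3/2x_3 → -3/2x_3
  leading term x_3: no divisor's leading term divides it; move -3/2x_3 to the remainder.
  remainder -3/2x_3^2 - 3/2x_3 ≠ 0; add k_7 = -3/2x_3^2 - 3/2x_3 to the basis.

The other S-polynomials (S(h_1,k_4), S(h_2,k_4), S(h_3,k_4), S(h_1,k_5), S(h_3,k_5), S(k_4,k_5), S(h_1,k_6), S(h_2,k_6), S(h_3,k_6), S(k_4,k_6), S(k_5,k_6), S(h_1,k_7), S(h_2,k_7), S(h_3,k_7), S(k_4,k_7), S(k_5,k_7), S(k_6,k_7)) all reduce to 0 modulo the current basis, so we have a Gröbner basis.
Inter-reduce: drop elements whose leading term is divisible by another's, tail-reduce, and make monic.
Reduced Gröbner basis: {x_3^2 + x_3, x_1 - 1, x_2}.

These coincide, so the ideals are equal.

Yes, the ideals are equal.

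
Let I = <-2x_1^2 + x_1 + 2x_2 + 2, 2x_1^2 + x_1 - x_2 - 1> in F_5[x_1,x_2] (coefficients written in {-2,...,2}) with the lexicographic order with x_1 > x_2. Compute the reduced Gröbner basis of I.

G = {x_1 - 2x_2 - 2, x_2^2 - x_2 - 2}

f_1 = -2x_1^2 + x_1 + 2x_2 + 2, LT = x_1^2.
f_2 = 2x_1^2 + x_1 - x_2 - 1, LT = x_1^2.

S(f_1,f_2): lcm = x_1^2. S = -x_1 + 2x_2 + 2.
  leading term x_1: no divisor's leading term divides it; move -x_1 to the remainder.
  leading term x_2: no divisor's leading term divides it; move 2x_2 to the remainder.
  leading term 1: no divisor's leading term divides it; move 2 to the remainder.
  remainder -x_1 + 2x_2 + 2 ≠ 0; add g_3 = -x_1 + 2x_2 + 2 to the basis.

S(f_1,g_3): lcm = x_1^2. S = 2x_1x_2 - x_1 - x_2 - 1.
  leading term x_1x_2: subtract (-2x_2)·g_3 from 2x_1x_2 - x_1 - x_2 - 1 → -x_1 - x_2^2 - 2x_2 - 1
  leading term x_1: subtract (1)·g_3 from -x_1 - x_2^2 - 2x_2 - 1 → -x_2^2 + x_2 + 2
  leading term x_2^2: no divisor's leading term divides it; move -x_2^2 to the remainder.
  leading term x_2: no divisor's leading term divides it; move x_2 to the remainder.
  leading term 1: no divisor's leading term divides it; move 2 to the remainder.
  remainder -x_2^2 + x_2 + 2 ≠ 0; add g_4 = -x_2^2 + x_2 + 2 to the basis.

The other S-polynomials (S(f_2,g_3), S(f_1,g_4), S(f_2,g_4), S(g_3,g_4)) all reduce to 0 modulo the current basis, so we have a Gröbner basis.
Inter-reduce: drop elements whose leading term is divisible by another's, tail-reduce, and make monic.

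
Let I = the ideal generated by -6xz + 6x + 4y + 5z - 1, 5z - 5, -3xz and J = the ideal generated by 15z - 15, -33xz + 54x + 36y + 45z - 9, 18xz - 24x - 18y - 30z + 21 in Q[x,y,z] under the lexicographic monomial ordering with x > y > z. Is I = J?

Since reduced Gröbner bases are canonical representatives of ideals under a given ordering, it suffices to compute and compare them.
Buchberger on the first generating set:
f_1 = -6xz + 6x + 4y + 5z - 1, LT = xz.
f_2 = 5z - 5, LT = z.
f_3 = -3xz, LT = xz.

S(f_1,f_2): lcm = xz. S = -2/3y - 5/6z + 1/6.
  leading term y: no divisor's leading term divides it; move -2/3y to the remainder.
  leading term z: subtract (-1/6)·f_2 from -5/6z + 1/6 → -2/3
  leading term 1: no divisor's leading term divides it; move -2/3 to the remainder.
  remainder -2/3y - 2/3 ≠ 0; add g_4 = -2/3y - 2/3 to the basis.

S(f_1,f_3): lcm = xz. S = -x - 2/3y - 5/6z + 1/6.
  leading term x: no divisor's leading term divides it; move -x to the remainder.
  leading term y: subtract (1)·g_4 from -2/3y - 5/6z + 1/6 → -5/6z + 5/6
  leading term z: subtract (-1/6)·f_2 from -5/6z + 5/6 → 0
  remainder -x ≠ 0; add g_5 = -x to the basis.

The other S-polynomials (S(f_2,f_3), S(f_1,g_4), S(f_2,g_4), S(f_3,g_4), S(f_1,g_5), S(f_2,g_5), S(f_3,g_5), S(g_4,g_5)) all reduce to 0 modulo the current basis, so we have a Gröbner basis.
Inter-reduce: drop elements whose leading term is divisible by another's, tail-reduce, and make monic.
Reduced Gröbner basis: {x, y + 1, z - 1}.

Buchberger on the second generating set:
h_1 = 15z - 15, LT = z.
h_2 = -33xz + 54x + 36y + 45z - 9, LT = xz.
h_3 = 18xz - 24x - 18y - 30z + 21, LT = xz.

S(h_1,h_2): lcm = xz. S = 7/11x + 12/11y + 15/11z - 3/11.
  leading term x: no divisor's leading term divides it; move 7/11x to the remainder.
  leading term y: no divisor's leading term divides it; move 12/11y to the remainder.
  leading term z: subtract (1/11)·h_1 from 15/11z - 3/11 → 12/11
  leading term 1: no divisor's leading term divides it; move 12/11 to the remainder.
  remainder 7/11x + 12/11y + 12/11 ≠ 0; add k_4 = 7/11x + 12/11y + 12/11 to the basis.

S(h_1,h_3): lcm = xz. S = 1/3x + y + 5/3z - 7/6.
  leading term x: subtract (11/21)·k_4 from 1/3x + y + 5/3z - 7/6 → 3/7y + 5/3z - 73/42
  leading term y: no divisor's leading term divides it; move 3/7y to the remainder.
  leading term z: subtract (1/9)·h_1 from 5/3z - 73/42 → -1/14
  leading term 1: no divisor's leading term divides it; move -1/14 to the remainder.
  remainder 3/7y - 1/14 ≠ 0; add k_5 = 3/7y - 1/14 to the basis.

The other S-polynomials (S(h_2,h_3), S(h_1,k_4), S(h_2,k_4), S(h_3,k_4), S(h_1,k_5), S(h_2,k_5), S(h_3,k_5), S(k_4,k_5)) all reduce to 0 modulo the current basis, so we have a Gröbner basis.
Inter-reduce: drop elements whose leading term is divisible by another's, tail-reduce, and make monic.
Reduced Gröbner basis: {x + 2, y - 1/6, z - 1}.

These differ, so the ideals are not equal.

No, the ideals differ.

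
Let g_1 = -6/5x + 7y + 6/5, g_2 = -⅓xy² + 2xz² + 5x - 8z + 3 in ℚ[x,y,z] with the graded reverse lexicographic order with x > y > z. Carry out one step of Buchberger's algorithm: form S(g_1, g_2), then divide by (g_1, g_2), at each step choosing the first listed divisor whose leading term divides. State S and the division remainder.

S(g_1, g_2) = -35/6y³ + 6xz² - y² + 15x - 24z + 9; remainder on division = -35/6y³ + 35yz² - y² + 6z² + 175/2y - 24z + 24.

lcm(LM(g_1), LM(g_2)) = xy².
S = (lcm/LT(g_1))·g_1 − (lcm/LT(g_2))·g_2 = -35/6y³ + 6xz² - y² + 15x - 24z + 9.
Reduce S modulo (g_1, g_2) in that order:
  leading term y³: no divisor's leading term divides it; move -35/6y³ to the remainder.
  leading term xz²: subtract (-5z²)·g_1 from 6xz² - y² + 15x - 24z + 9 → 35yz² - y² + 6z² + 15x - 24z + 9
  leading term yz²: no divisor's leading term divides it; move 35yz² to the remainder.
  leading term y²: no divisor's leading term divides it; move -y² to the remainder.
  leading term z²: no divisor's leading term divides it; move 6z² to the remainder.
  leading term x: subtract (-25/2)·g_1 from 15x - 24z + 9 → 175/2y - 24z + 24
  leading term y: no divisor's leading term divides it; move 175/2y to the remainder.
  leading term z: no divisor's leading term divides it; move -24z to the remainder.
  leading term 1: no divisor's leading term divides it; move 24 to the remainder.
The remainder -35/6y³ + 35yz² - y² + 6z² + 175/2y - 24z + 24 is nonzero, so it would be added as the next basis element.
An S-polynomial is built so that the two leading terms cancel; whether anything survives reduction is exactly the Gröbner-basis criterion.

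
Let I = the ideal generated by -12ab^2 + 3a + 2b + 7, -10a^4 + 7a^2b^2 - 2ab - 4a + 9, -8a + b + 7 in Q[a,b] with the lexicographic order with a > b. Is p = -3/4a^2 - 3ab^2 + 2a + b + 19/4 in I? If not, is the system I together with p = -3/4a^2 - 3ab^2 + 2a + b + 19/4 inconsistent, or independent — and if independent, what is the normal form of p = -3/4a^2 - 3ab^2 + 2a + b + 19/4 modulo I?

Adjoining -3/4a^2 - 3ab^2 + 2a + b + 19/4 makes the ideal the whole ring: the system is inconsistent.

First compute the reduced Gröbner basis of I by Buchberger's algorithm.
f_1 = -12ab^2 + 3a + 2b + 7, LT = ab^2.
f_2 = -10a^4 + 7a^2b^2 - 2ab - 4a + 9, LT = a^4.
f_3 = -8a + b + 7, LT = a.

S(f_1,f_2): lcm = a^4b^2. S = -1/4a^4 - 1/6a^3b - 7/12a^3 + 7/10a^2b^4 - 1/5ab^3 - 2/5ab^2 + 9/10b^2.
  reduce S modulo (f_1, f_2, f_3):
  remainder 10535/12288b^2 - 110291/368640b - 205759/368640 ≠ 0; add h_4 = 10535/12288b^2 - 110291/368640b - 205759/368640 to the basis.

S(f_1,f_3): lcm = ab^2. S = -1/4a + 1/8b^3 + 7/8b^2 - 1/6b - 7/12.
  reduce S modulo (f_1, f_2, f_3, h_4):
  remainder 10190072491/49943801250b - 10190072491/49943801250 ≠ 0; add h_5 = 10190072491/49943801250b - 10190072491/49943801250 to the basis.

The other S-polynomials (S(f_2,f_3), S(f_1,h_4), S(f_2,h_4), S(f_3,h_4), S(f_1,h_5), S(f_2,h_5), S(f_3,h_5), S(h_4,h_5)) all reduce to 0 modulo the current basis, so we have a Gröbner basis.
Inter-reduce: drop elements whose leading term is divisible by another's, tail-reduce, and make monic.
Reduced Gröbner basis: {a - 1, b - 1}.
Label its elements g_1 = a - 1, g_2 = b - 1.

Reduce p = -3/4a^2 - 3ab^2 + 2a + b + 19/4 modulo G:
  leading term a^2: subtract (-3/4a)·g_1 from -3/4a^2 - 3ab^2 + 2a + b + 19/4 → -3ab^2 + 5/4a + b + 19/4
  leading term ab^2: subtract (-3b^2)·g_1 from -3ab^2 + 5/4a + b + 19/4 → 5/4a - 3b^2 + b + 19/4
  leading term a: subtract (5/4)·g_1 from 5/4a - 3b^2 + b + 19/4 → -3b^2 + b + 6
  leading term b^2: subtract (-3b)·g_2 from -3b^2 + b + 6 → -2b + 6
  leading term b: subtract (-2)·g_2 from -2b + 6 → 4
  leading term 1: no divisor's leading term divides it; move 4 to the remainder.
  normal form = 4.
The normal form is nonzero, so p ∉ I. Since p minus its normal form lies in I, I + (p) = I + (r) where r = 4; decide whether this ideal is the whole ring.
Here r = 4 is a nonzero constant, hence a unit: 1 ∈ I + (p), the Gröbner basis of I + (p) is {1}, and the enlarged system has no common solution — adjoining p is inconsistent.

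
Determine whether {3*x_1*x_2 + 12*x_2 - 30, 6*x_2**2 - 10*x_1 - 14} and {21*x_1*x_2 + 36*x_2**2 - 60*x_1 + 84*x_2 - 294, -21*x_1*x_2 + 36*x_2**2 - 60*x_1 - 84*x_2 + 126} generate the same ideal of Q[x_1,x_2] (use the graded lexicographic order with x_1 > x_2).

Yes, the ideals are equal.

Since reduced Gröbner bases are canonical representatives of ideals under a given ordering, it suffices to compute and compare them.
Buchberger on the first generating set:
f_1 = 3*x_1*x_2 + 12*x_2 - 30, LT = x_1*x_2.
f_2 = 6*x_2**2 - 10*x_1 - 14, LT = x_2**2.

S(f_1,f_2): lcm = x_1*x_2**2. S = 5/3*x_1**2 + 4*x_2**2 + 7/3*x_1 - 10*x_2.
  leading term x_1**2: no divisor's leading term divides it; move 5/3*x_1**2 to the remainder.
  leading term x_2**2: subtract (2/3)·f_2 from 4*x_2**2 + 7/3*x_1 - 10*x_2 → 9*x_1 - 10*x_2 + 28/3
  leading term x_1: no divisor's leading term divides it; move 9*x_1 to the remainder.
  leading term x_2: no divisor's leading term divides it; move -10*x_2 to the remainder.
  leading term 1: no divisor's leading term divides it; move 28/3 to the remainder.
  remainder 5/3*x_1**2 + 9*x_1 - 10*x_2 + 28/3 ≠ 0; add g_3 = 5/3*x_1**2 + 9*x_1 - 10*x_2 + 28/3 to the basis.

The other S-polynomials (S(f_1,g_3), S(f_2,g_3)) all reduce to 0 modulo the current basis, so we have a Gröbner basis.
Inter-reduce: drop elements whose leading term is divisible by another's, tail-reduce, and make monic.
Reduced Gröbner basis: {x_1**2 + 27/5*x_1 - 6*x_2 + 28/5, x_1*x_2 + 4*x_2 - 10, x_2**2 - 5/3*x_1 - 7/3}.

Buchberger on the second generating set:
h_1 = 21*x_1*x_2 + 36*x_2**2 - 60*x_1 + 84*x_2 - 294, LT = x_1*x_2.
h_2 = -21*x_1*x_2 + 36*x_2**2 - 60*x_1 - 84*x_2 + 126, LT = x_1*x_2.

S(h_1,h_2): lcm = x_1*x_2. S = 24/7*x_2**2 - 40/7*x_1 - 8.
  leading term x_2**2: no divisor's leading term divides it; move 24/7*x_2**2 to the remainder.
  leading term x_1: no divisor's leading term divides it; move -40/7*x_1 to the remainder.
  leading term 1: no divisor's leading term divides it; move -8 to the remainder.
  remainder 24/7*x_2**2 - 40/7*x_1 - 8 ≠ 0; add k_3 = 24/7*x_2**2 - 40/7*x_1 - 8 to the basis.

S(h_1,k_3): lcm = x_1*x_2**2. S = 12/7*x_2**3 + 5/3*x_1**2 - 20/7*x_1*x_2 + 4*x_2**2 + 7/3*x_1 - 14*x_2.
  leading term x_2**3: subtract (1/2*x_2)·k_3 from 12/7*x_2**3 + 5/3*x_1**2 - 20/7*x_1*x_2 + 4*x_2**2 + 7/3*x_1 - 14*x_2 → 5/3*x_1**2 + 4*x_2**2 + 7/3*x_1 - 10*x_2
  leading term x_1**2: no divisor's leading term divides it; move 5/3*x_1**2 to the remainder.
  leading term x_2**2: subtract (7/6)·k_3 from 4*x_2**2 + 7/3*x_1 - 10*x_2 → 9*x_1 - 10*x_2 + 28/3
  leading term x_1: no divisor's leading term divides it; move 9*x_1 to the remainder.
  leading term x_2: no divisor's leading term divides it; move -10*x_2 to the remainder.
  leading term 1: no divisor's leading term divides it; move 28/3 to the remainder.
  remainder 5/3*x_1**2 + 9*x_1 - 10*x_2 + 28/3 ≠ 0; add k_4 = 5/3*x_1**2 + 9*x_1 - 10*x_2 + 28/3 to the basis.

The other S-polynomials (S(h_2,k_3), S(h_1,k_4), S(h_2,k_4), S(k_3,k_4)) all reduce to 0 modulo the current basis, so we have a Gröbner basis.
Inter-reduce: drop elements whose leading term is divisible by another's, tail-reduce, and make monic.
Reduced Gröbner basis: {x_1**2 + 27/5*x_1 - 6*x_2 + 28/5, x_1*x_2 + 4*x_2 - 10, x_2**2 - 5/3*x_1 - 7/3}.

These coincide, so the ideals are equal.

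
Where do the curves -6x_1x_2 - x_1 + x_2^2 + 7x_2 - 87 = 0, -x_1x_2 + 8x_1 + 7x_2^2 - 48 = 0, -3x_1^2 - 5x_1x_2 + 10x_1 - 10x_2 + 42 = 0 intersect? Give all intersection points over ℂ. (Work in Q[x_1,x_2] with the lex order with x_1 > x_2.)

Compute a lex Gröbner basis by Buchberger's algorithm.
f_1 = -6x_1x_2 - x_1 + x_2^2 + 7x_2 - 87, LT = x_1x_2.
f_2 = -x_1x_2 + 8x_1 + 7x_2^2 - 48, LT = x_1x_2.
f_3 = -3x_1^2 - 5x_1x_2 + 10x_1 - 10x_2 + 42, LT = x_1^2.

S(f_1,f_2): lcm = x_1x_2. S = 49/6x_1 + 41/6x_2^2 - 7/6x_2 - 67/2.
  leading term x_1: no divisor's leading term divides it; move 49/6x_1 to the remainder.
  leading term x_2^2: no divisor's leading term divides it; move 41/6x_2^2 to the remainder.
  leading term x_2: no divisor's leading term divides it; move -7/6x_2 to the remainder.
  leading term 1: no divisor's leading term divides it; move -67/2 to the remainder.
  remainder 49/6x_1 + 41/6x_2^2 - 7/6x_2 - 67/2 ≠ 0; add h_4 = 49/6x_1 + 41/6x_2^2 - 7/6x_2 - 67/2 to the basis.

S(f_1,f_3): lcm = x_1^2x_2. S = 1/6x_1^2 - 11/6x_1x_2^2 + 13/6x_1x_2 + 29/2x_1 - 10/3x_2^2 + 14x_2.
  leading term x_1^2: subtract (-1/18)·f_3 from 1/6x_1^2 - 11/6x_1x_2^2 + 13/6x_1x_2 + 29/2x_1 - 10/3x_2^2 + 14x_2 → -11/6x_1x_2^2 + 17/9x_1x_2 + 271/18x_1 - 10/3x_2^2 + 121/9x_2 + 7/3
  leading term x_1x_2^2: subtract (11/36x_2)·f_1 from -11/6x_1x_2^2 + 17/9x_1x_2 + 271/18x_1 - 10/3x_2^2 + 121/9x_2 + 7/3 → 79/36x_1x_2 + 271/18x_1 - 11/36x_2^3 - 197/36x_2^2 + 1441/36x_2 + 7/3
  leading term x_1x_2: subtract (-79/216)·f_1 from 79/36x_1x_2 + 271/18x_1 - 11/36x_2^3 - 197/36x_2^2 + 1441/36x_2 + 7/3 → 3173/216x_1 - 11/36x_2^3 - 1103/216x_2^2 + 9199/216x_2 - 2123/72
  leading term x_1: subtract (3173/1764)·h_4 from 3173/216x_1 - 11/36x_2^3 - 1103/216x_2^2 + 9199/216x_2 - 2123/72 → -11/36x_2^3 - 1705/98x_2^2 + 11261/252x_2 + 9047/294
  leading term x_2^3: no divisor's leading term divides it; move -11/36x_2^3 to the remainder.
  leading term x_2^2: no divisor's leading term divides it; move -1705/98x_2^2 to the remainder.
  leading term x_2: no divisor's leading term divides it; move 11261/252x_2 to the remainder.
  leading term 1: no divisor's leading term divides it; move 9047/294 to the remainder.
  remainder -11/36x_2^3 - 1705/98x_2^2 + 11261/252x_2 + 9047/294 ≠ 0; add h_5 = -11/36x_2^3 - 1705/98x_2^2 + 11261/252x_2 + 9047/294 to the basis.

S(f_2,f_3): lcm = x_1^2x_2. S = -8x_1^2 - 26/3x_1x_2^2 + 10/3x_1x_2 + 48x_1 - 10/3x_2^2 + 14x_2.
  leading term x_1^2: subtract (8/3)·f_3 from -8x_1^2 - 26/3x_1x_2^2 + 10/3x_1x_2 + 48x_1 - 10/3x_2^2 + 14x_2 → -26/3x_1x_2^2 + 50/3x_1x_2 + 64/3x_1 - 10/3x_2^2 + 122/3x_2 - 112
  leading term x_1x_2^2: subtract (13/9x_2)·f_1 from -26/3x_1x_2^2 + 50/3x_1x_2 + 64/3x_1 - 10/3x_2^2 + 122/3x_2 - 112 → 163/9x_1x_2 + 64/3x_1 - 13/9x_2^3 - 121/9x_2^2 + 499/3x_2 - 112
  leading term x_1x_2: subtract (-163/54)·f_1 from 163/9x_1x_2 + 64/3x_1 - 13/9x_2^3 - 121/9x_2^2 + 499/3x_2 - 112 → 989/54x_1 - 13/9x_2^3 - 563/54x_2^2 + 10123/54x_2 - 6743/18
  leading term x_1: subtract (989/441)·h_4 from 989/54x_1 - 13/9x_2^3 - 563/54x_2^2 + 10123/54x_2 - 6743/18 → -13/9x_2^3 - 11356/441x_2^2 + 11975/63x_2 - 44024/147
  leading term x_2^3: subtract (52/11)·h_5 from -13/9x_2^3 - 11356/441x_2^2 + 11975/63x_2 - 44024/147 → 24914/441x_2^2 - 14668/693x_2 - 719486/1617
  leading term x_2^2: no divisor's leading term divides it; move 24914/441x_2^2 to the remainder.
  leading term x_2: no divisor's leading term divides it; move -14668/693x_2 to the remainder.
  leading term 1: no divisor's leading term divides it; move -719486/1617 to the remainder.
  remainder 24914/441x_2^2 - 14668/693x_2 - 719486/1617 ≠ 0; add h_6 = 24914/441x_2^2 - 14668/693x_2 - 719486/1617 to the basis.

S(f_1,h_4): lcm = x_1x_2. S = 1/6x_1 - 41/49x_2^3 - 1/42x_2^2 + 863/294x_2 + 29/2.
  leading term x_1: subtract (1/49)·h_4 from 1/6x_1 - 41/49x_2^3 - 1/42x_2^2 + 863/294x_2 + 29/2 → -41/49x_2^3 - 8/49x_2^2 + 145/49x_2 + 744/49
  leading term x_2^3: subtract (1476/539)·h_5 from -41/49x_2^3 - 8/49x_2^2 + 145/49x_2 + 744/49 → 113998/2401x_2^2 - 450536/3773x_2 - 1824546/26411
  leading term x_2^2: subtract (512991/610393)·h_6 from 113998/2401x_2^2 - 450536/3773x_2 - 1824546/26411 → -682323660/6714323x_2 + 2046970980/6714323
  leading term x_2: no divisor's leading term divides it; move -682323660/6714323x_2 to the remainder.
  leading term 1: no divisor's leading term divides it; move 2046970980/6714323 to the remainder.
  remainder -682323660/6714323x_2 + 2046970980/6714323 ≠ 0; add h_7 = -682323660/6714323x_2 + 2046970980/6714323 to the basis.

The other S-polynomials (S(f_2,h_4), S(f_3,h_4), S(f_1,h_5), S(f_2,h_5), S(f_3,h_5), S(h_4,h_5), S(f_1,h_6), S(f_2,h_6), S(f_3,h_6), S(h_4,h_6), S(h_5,h_6), S(f_1,h_7), S(f_2,h_7), S(f_3,h_7), S(h_4,h_7), S(h_5,h_7), S(h_6,h_7)) all reduce to 0 modulo the current basis, so we have a Gröbner basis.
Inter-reduce: drop elements whose leading term is divisible by another's, tail-reduce, and make monic.
Reduced Gröbner basis: {x_1 + 3, x_2 - 3}.

The lex basis is triangular: the last element involves only x_2. Solving x_2 - 3 = 0 gives x_2 ∈ {3}; substituting each value into the earlier elements determines the remaining variables.
  x_2 = 3: the earlier basis element becomes x_1 + 3 = 0, giving x_1 = -3 — point (-3, 3).
A lex Gröbner basis triangularizes the system, enabling back-substitution.

{(-3, 3)}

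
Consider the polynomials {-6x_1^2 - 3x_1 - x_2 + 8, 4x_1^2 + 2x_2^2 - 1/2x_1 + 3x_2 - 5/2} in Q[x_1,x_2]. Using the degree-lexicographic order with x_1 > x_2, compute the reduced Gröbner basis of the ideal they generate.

G = {x_1^2 + 1/2x_1 + 1/6x_2 - 4/3, x_2^2 - 5/4x_1 + 7/6x_2 + 17/12}

f_1 = -6x_1^2 - 3x_1 - x_2 + 8, LT = x_1^2.
f_2 = 4x_1^2 + 2x_2^2 - 1/2x_1 + 3x_2 - 5/2, LT = x_1^2.

S(f_1,f_2): lcm = x_1^2. S = -1/2x_2^2 + 5/8x_1 - 7/12x_2 - 17/24.
  reduce S modulo (f_1, f_2):
  remainder -1/2x_2^2 + 5/8x_1 - 7/12x_2 - 17/24 ≠ 0; add g_3 = -1/2x_2^2 + 5/8x_1 - 7/12x_2 - 17/24 to the basis.

The other S-polynomials (S(f_1,g_3), S(f_2,g_3)) all reduce to 0 modulo the current basis, so we have a Gröbner basis.
Inter-reduce: drop elements whose leading term is divisible by another's, tail-reduce, and make monic.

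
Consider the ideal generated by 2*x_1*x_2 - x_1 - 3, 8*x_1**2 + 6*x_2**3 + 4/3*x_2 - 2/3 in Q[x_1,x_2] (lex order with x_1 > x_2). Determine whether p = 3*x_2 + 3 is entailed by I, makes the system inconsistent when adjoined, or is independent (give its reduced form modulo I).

3*x_2 + 3 is independent of I; its normal form modulo I is 3*x_2 + 3.

First compute the reduced Gröbner basis of I by Buchberger's algorithm.
f_1 = 2*x_1*x_2 - x_1 - 3, LT = x_1*x_2.
f_2 = 8*x_1**2 + 6*x_2**3 + 4/3*x_2 - 2/3, LT = x_1**2.

S(f_1,f_2): lcm = x_1**2*x_2. S = -1/2*x_1**2 - 3/2*x_1 - 3/4*x_2**4 - 1/6*x_2**2 + 1/12*x_2.
  leading term x_1**2: subtract (-1/16)·f_2 from -1/2*x_1**2 - 3/2*x_1 - 3/4*x_2**4 - 1/6*x_2**2 + 1/12*x_2 → -3/2*x_1 - 3/4*x_2**4 + 3/8*x_2**3 - 1/6*x_2**2 + 1/6*x_2 - 1/24
  leading term x_1: no divisor's leading term divides it; move -3/2*x_1 to the remainder.
  leading term x_2**4: no divisor's leading term divides it; move -3/4*x_2**4 to the remainder.
  leading term x_2**3: no divisor's leading term divides it; move 3/8*x_2**3 to the remainder.
  leading term x_2**2: no divisor's leading term divides it; move -1/6*x_2**2 to the remainder.
  leading term x_2: no divisor's leading term divides it; move 1/6*x_2 to the remainder.
  leading term 1: no divisor's leading term divides it; move -1/24 to the remainder.
  remainder -3/2*x_1 - 3/4*x_2**4 + 3/8*x_2**3 - 1/6*x_2**2 + 1/6*x_2 - 1/24 ≠ 0; add h_3 = -3/2*x_1 - 3/4*x_2**4 + 3/8*x_2**3 - 1/6*x_2**2 + 1/6*x_2 - 1/24 to the basis.

S(f_1,h_3): lcm = x_1*x_2. S = -1/2*x_1 - 1/2*x_2**5 + 1/4*x_2**4 - 1/9*x_2**3 + 1/9*x_2**2 - 1/36*x_2 - 3/2.
  leading term x_1: subtract (1/3)·h_3 from -1/2*x_1 - 1/2*x_2**5 + 1/4*x_2**4 - 1/9*x_2**3 + 1/9*x_2**2 - 1/36*x_2 - 3/2 → -1/2*x_2**5 + 1/2*x_2**4 - 17/72*x_2**3 + 1/6*x_2**2 - 1/12*x_2 - 107/72
  leading term x_2**5: no divisor's leading term divides it; move -1/2*x_2**5 to the remainder.
  leading term x_2**4: no divisor's leading term divides it; move 1/2*x_2**4 to the remainder.
  leading term x_2**3: no divisor's leading term divides it; move -17/72*x_2**3 to the remainder.
  leading term x_2**2: no divisor's leading term divides it; move 1/6*x_2**2 to the remainder.
  leading term x_2: no divisor's leading term divides it; move -1/12*x_2 to the remainder.
  leading term 1: no divisor's leading term divides it; move -107/72 to the remainder.
  remainder -1/2*x_2**5 + 1/2*x_2**4 - 17/72*x_2**3 + 1/6*x_2**2 - 1/12*x_2 - 107/72 ≠ 0; add h_4 = -1/2*x_2**5 + 1/2*x_2**4 - 17/72*x_2**3 + 1/6*x_2**2 - 1/12*x_2 - 107/72 to the basis.

S(f_2,h_3): lcm = x_1**2. S = -1/2*x_1*x_2**4 + 1/4*x_1*x_2**3 - 1/9*x_1*x_2**2 + 1/9*x_1*x_2 - 1/36*x_1 + 3/4*x_2**3 + 1/6*x_2 - 1/12.
  leading term x_1*x_2**4: subtract (-1/4*x_2**3)·f_1 from -1/2*x_1*x_2**4 + 1/4*x_1*x_2**3 - 1/9*x_1*x_2**2 + 1/9*x_1*x_2 - 1/36*x_1 + 3/4*x_2**3 + 1/6*x_2 - 1/12 → -1/9*x_1*x_2**2 + 1/9*x_1*x_2 - 1/36*x_1 + 1/6*x_2 - 1/12
  leading term x_1*x_2**2: subtract (-1/18*x_2)·f_1 from -1/9*x_1*x_2**2 + 1/9*x_1*x_2 - 1/36*x_1 + 1/6*x_2 - 1/12 → 1/18*x_1*x_2 - 1/36*x_1 - 1/12
  leading term x_1*x_2: subtract (1/36)·f_1 from 1/18*x_1*x_2 - 1/36*x_1 - 1/12 → 0
  remainder 0.

S(f_1,h_4): lcm = x_1*x_2**5. S = 1/2*x_1*x_2**4 - 17/36*x_1*x_2**3 + 1/3*x_1*x_2**2 - 1/6*x_1*x_2 - 107/36*x_1 - 3/2*x_2**4.
  leading term x_1*x_2**4: subtract (1/4*x_2**3)·f_1 from 1/2*x_1*x_2**4 - 17/36*x_1*x_2**3 + 1/3*x_1*x_2**2 - 1/6*x_1*x_2 - 107/36*x_1 - 3/2*x_2**4 → -2/9*x_1*x_2**3 + 1/3*x_1*x_2**2 - 1/6*x_1*x_2 - 107/36*x_1 - 3/2*x_2**4 + 3/4*x_2**3
  leading term x_1*x_2**3: subtract (-1/9*x_2**2)·f_1 from -2/9*x_1*x_2**3 + 1/3*x_1*x_2**2 - 1/6*x_1*x_2 - 107/36*x_1 - 3/2*x_2**4 + 3/4*x_2**3 → 2/9*x_1*x_2**2 - 1/6*x_1*x_2 - 107/36*x_1 - 3/2*x_2**4 + 3/4*x_2**3 - 1/3*x_2**2
  leading term x_1*x_2**2: subtract (1/9*x_2)·f_1 from 2/9*x_1*x_2**2 - 1/6*x_1*x_2 - 107/36*x_1 - 3/2*x_2**4 + 3/4*x_2**3 - 1/3*x_2**2 → -1/18*x_1*x_2 - 107/36*x_1 - 3/2*x_2**4 + 3/4*x_2**3 - 1/3*x_2**2 + 1/3*x_2
  leading term x_1*x_2: subtract (-1/36)·f_1 from -1/18*x_1*x_2 - 107/36*x_1 - 3/2*x_2**4 + 3/4*x_2**3 - 1/3*x_2**2 + 1/3*x_2 → -3*x_1 - 3/2*x_2**4 + 3/4*x_2**3 - 1/3*x_2**2 + 1/3*x_2 - 1/12
  leading term x_1: subtract (2)·h_3 from -3*x_1 - 3/2*x_2**4 + 3/4*x_2**3 - 1/3*x_2**2 + 1/3*x_2 - 1/12 → 0
  remainder 0.

S(f_2,h_4): leading monomials are coprime, so the S-polynomial reduces to 0 (Buchberger's first criterion).
S(h_3,h_4): leading monomials are coprime, so the S-polynomial reduces to 0 (Buchberger's first criterion).
Every S-polynomial of the final basis reduces to 0, so we have a Gröbner basis.
Inter-reduce: drop elements whose leading term is divisible by another's, tail-reduce, and make monic.
Reduced Gröbner basis: {x_1 + 1/2*x_2**4 - 1/4*x_2**3 + 1/9*x_2**2 - 1/9*x_2 + 1/36, x_2**5 - x_2**4 + 17/36*x_2**3 - 1/3*x_2**2 + 1/6*x_2 + 107/36}.
Label its elements g_1 = x_1 + 1/2*x_2**4 - 1/4*x_2**3 + 1/9*x_2**2 - 1/9*x_2 + 1/36, g_2 = x_2**5 - x_2**4 + 17/36*x_2**3 - 1/3*x_2**2 + 1/6*x_2 + 107/36.

Reduce p = 3*x_2 + 3 modulo G:
  leading term x_2: no divisor's leading term divides it; move 3*x_2 to the remainder.
  leading term 1: no divisor's leading term divides it; move 3 to the remainder.
  normal form = 3*x_2 + 3.
The normal form is nonzero, so p ∉ I. Since p minus its normal form lies in I, I + (p) = I + (r) where r = 3*x_2 + 3; decide whether this ideal is the whole ring.
Run Buchberger on G together with r (pairs among the g_i already reduce to 0 since G is a Gröbner basis):
g_1 = x_1 + 1/2*x_2**4 - 1/4*x_2**3 + 1/9*x_2**2 - 1/9*x_2 + 1/36, LT = x_1.
g_2 = x_2**5 - x_2**4 + 17/36*x_2**3 - 1/3*x_2**2 + 1/6*x_2 + 107/36, LT = x_2**5.
r = 3*x_2 + 3, LT = x_2.

S(g_1,g_2): leading monomials are coprime, so the S-polynomial reduces to 0 (Buchberger's first criterion).
S(g_1,r): leading monomials are coprime, so the S-polynomial reduces to 0 (Buchberger's first criterion).
S(g_2,r): lcm = x_2**5. S = -2*x_2**4 + 17/36*x_2**3 - 1/3*x_2**2 + 1/6*x_2 + 107/36.
  leading term x_2**4: subtract (-2/3*x_2**3)·r from -2*x_2**4 + 17/36*x_2**3 - 1/3*x_2**2 + 1/6*x_2 + 107/36 → 89/36*x_2**3 - 1/3*x_2**2 + 1/6*x_2 + 107/36
  leading term x_2**3: subtract (89/108*x_2**2)·r from 89/36*x_2**3 - 1/3*x_2**2 + 1/6*x_2 + 107/36 → -101/36*x_2**2 + 1/6*x_2 + 107/36
  leading term x_2**2: subtract (-101/108*x_2)·r from -101/36*x_2**2 + 1/6*x_2 + 107/36 → 107/36*x_2 + 107/36
  leading term x_2: subtract (107/108)·r from 107/36*x_2 + 107/36 → 0
  remainder 0.

Every S-polynomial of the final basis reduces to 0, so we have a Gröbner basis.
Inter-reduce: drop elements whose leading term is divisible by another's, tail-reduce, and make monic.
Reduced Gröbner basis: {x_1 + 1, x_2 + 1}.
The reduced Gröbner basis of I + (p) is {x_1 + 1, x_2 + 1} ≠ {1}, a proper ideal, so the enlarged system stays consistent: p is independent of I, with normal form 3*x_2 + 3.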